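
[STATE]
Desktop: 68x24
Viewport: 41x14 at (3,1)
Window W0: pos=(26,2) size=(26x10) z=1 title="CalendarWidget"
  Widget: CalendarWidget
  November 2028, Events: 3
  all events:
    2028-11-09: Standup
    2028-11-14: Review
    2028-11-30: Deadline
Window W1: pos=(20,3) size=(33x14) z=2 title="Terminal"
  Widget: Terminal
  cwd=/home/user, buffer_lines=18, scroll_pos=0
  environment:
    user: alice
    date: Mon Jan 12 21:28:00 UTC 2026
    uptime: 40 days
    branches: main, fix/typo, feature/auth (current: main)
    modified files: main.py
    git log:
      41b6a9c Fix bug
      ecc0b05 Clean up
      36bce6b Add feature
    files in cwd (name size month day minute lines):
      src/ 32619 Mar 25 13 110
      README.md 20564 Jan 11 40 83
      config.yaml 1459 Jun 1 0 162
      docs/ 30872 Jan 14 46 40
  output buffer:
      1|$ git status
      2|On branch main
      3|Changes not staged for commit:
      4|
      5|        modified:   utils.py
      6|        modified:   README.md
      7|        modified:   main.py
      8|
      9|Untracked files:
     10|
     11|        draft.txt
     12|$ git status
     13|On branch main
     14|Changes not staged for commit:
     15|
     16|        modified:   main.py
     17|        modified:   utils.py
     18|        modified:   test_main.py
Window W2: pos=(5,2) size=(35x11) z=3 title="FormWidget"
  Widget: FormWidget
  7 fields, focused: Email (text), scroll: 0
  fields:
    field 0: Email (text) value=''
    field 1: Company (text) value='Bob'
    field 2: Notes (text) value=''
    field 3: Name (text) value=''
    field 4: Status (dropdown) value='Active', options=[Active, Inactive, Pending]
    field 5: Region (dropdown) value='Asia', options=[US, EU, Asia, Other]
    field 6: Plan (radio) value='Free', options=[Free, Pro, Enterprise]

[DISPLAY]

                                         
  ┏━━━━━━━━━━━━━━━━━━━━━━━━━━━━━━━━━┓━━━━
  ┃ FormWidget                      ┃━━━━
  ┠─────────────────────────────────┨    
  ┃> Email:      [                 ]┃────
  ┃  Company:    [Bob              ]┃    
  ┃  Notes:      [                 ]┃    
  ┃  Name:       [                 ]┃for 
  ┃  Status:     [Active          ▼]┃    
  ┃  Region:     [Asia            ▼]┃ uti
  ┃  Plan:       (●) Free  ( ) Pro  ┃ REA
  ┗━━━━━━━━━━━━━━━━━━━━━━━━━━━━━━━━━┛ mai
                 ┃                       
                 ┃Untracked files:       


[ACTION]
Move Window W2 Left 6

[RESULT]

                                         
━━━━━━━━━━━━━━━━━━━━━━━━━━━━━━━┓━━━━━━━━━
ormWidget                      ┃━━━━━━━━━
───────────────────────────────┨         
Email:      [                 ]┃─────────
Company:    [Bob              ]┃         
Notes:      [                 ]┃         
Name:       [                 ]┃aged for 
Status:     [Active          ▼]┃         
Region:     [Asia            ▼]┃ed:   uti
Plan:       (●) Free  ( ) Pro  ┃ed:   REA
━━━━━━━━━━━━━━━━━━━━━━━━━━━━━━━┛ed:   mai
                 ┃                       
                 ┃Untracked files:       


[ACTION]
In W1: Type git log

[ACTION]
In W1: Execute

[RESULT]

                                         
━━━━━━━━━━━━━━━━━━━━━━━━━━━━━━━┓━━━━━━━━━
ormWidget                      ┃━━━━━━━━━
───────────────────────────────┨         
Email:      [                 ]┃─────────
Company:    [Bob              ]┃aged for 
Notes:      [                 ]┃         
Name:       [                 ]┃ed:   mai
Status:     [Active          ▼]┃ed:   uti
Region:     [Asia            ▼]┃ed:   tes
Plan:       (●) Free  ( ) Pro  ┃         
━━━━━━━━━━━━━━━━━━━━━━━━━━━━━━━┛g        
                 ┃ecc0b05 Clean up       
                 ┃36bce6b Add feature    


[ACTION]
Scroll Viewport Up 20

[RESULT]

                                         
                                         
━━━━━━━━━━━━━━━━━━━━━━━━━━━━━━━┓━━━━━━━━━
ormWidget                      ┃━━━━━━━━━
───────────────────────────────┨         
Email:      [                 ]┃─────────
Company:    [Bob              ]┃aged for 
Notes:      [                 ]┃         
Name:       [                 ]┃ed:   mai
Status:     [Active          ▼]┃ed:   uti
Region:     [Asia            ▼]┃ed:   tes
Plan:       (●) Free  ( ) Pro  ┃         
━━━━━━━━━━━━━━━━━━━━━━━━━━━━━━━┛g        
                 ┃ecc0b05 Clean up       


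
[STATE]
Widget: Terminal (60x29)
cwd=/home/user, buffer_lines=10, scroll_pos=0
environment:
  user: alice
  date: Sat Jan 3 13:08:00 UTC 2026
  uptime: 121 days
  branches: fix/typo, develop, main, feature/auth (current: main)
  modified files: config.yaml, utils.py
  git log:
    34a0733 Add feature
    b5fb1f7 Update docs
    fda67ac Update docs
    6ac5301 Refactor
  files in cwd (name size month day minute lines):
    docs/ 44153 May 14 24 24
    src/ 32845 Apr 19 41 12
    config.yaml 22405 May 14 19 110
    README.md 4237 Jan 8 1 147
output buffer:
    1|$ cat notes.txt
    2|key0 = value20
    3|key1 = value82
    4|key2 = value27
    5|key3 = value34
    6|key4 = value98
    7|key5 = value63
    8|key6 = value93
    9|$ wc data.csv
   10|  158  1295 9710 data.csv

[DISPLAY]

$ cat notes.txt                                             
key0 = value20                                              
key1 = value82                                              
key2 = value27                                              
key3 = value34                                              
key4 = value98                                              
key5 = value63                                              
key6 = value93                                              
$ wc data.csv                                               
  158  1295 9710 data.csv                                   
$ █                                                         
                                                            
                                                            
                                                            
                                                            
                                                            
                                                            
                                                            
                                                            
                                                            
                                                            
                                                            
                                                            
                                                            
                                                            
                                                            
                                                            
                                                            
                                                            


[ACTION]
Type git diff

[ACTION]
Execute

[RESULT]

$ cat notes.txt                                             
key0 = value20                                              
key1 = value82                                              
key2 = value27                                              
key3 = value34                                              
key4 = value98                                              
key5 = value63                                              
key6 = value93                                              
$ wc data.csv                                               
  158  1295 9710 data.csv                                   
$ git diff                                                  
diff --git a/main.py b/main.py                              
--- a/main.py                                               
+++ b/main.py                                               
@@ -1,3 +1,4 @@                                             
+# updated                                                  
 import sys                                                 
$ █                                                         
                                                            
                                                            
                                                            
                                                            
                                                            
                                                            
                                                            
                                                            
                                                            
                                                            
                                                            


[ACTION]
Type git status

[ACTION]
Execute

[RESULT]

$ cat notes.txt                                             
key0 = value20                                              
key1 = value82                                              
key2 = value27                                              
key3 = value34                                              
key4 = value98                                              
key5 = value63                                              
key6 = value93                                              
$ wc data.csv                                               
  158  1295 9710 data.csv                                   
$ git diff                                                  
diff --git a/main.py b/main.py                              
--- a/main.py                                               
+++ b/main.py                                               
@@ -1,3 +1,4 @@                                             
+# updated                                                  
 import sys                                                 
$ git status                                                
On branch main                                              
Changes not staged for commit:                              
                                                            
        modified:   config.yaml                             
        modified:   utils.py                                
$ █                                                         
                                                            
                                                            
                                                            
                                                            
                                                            


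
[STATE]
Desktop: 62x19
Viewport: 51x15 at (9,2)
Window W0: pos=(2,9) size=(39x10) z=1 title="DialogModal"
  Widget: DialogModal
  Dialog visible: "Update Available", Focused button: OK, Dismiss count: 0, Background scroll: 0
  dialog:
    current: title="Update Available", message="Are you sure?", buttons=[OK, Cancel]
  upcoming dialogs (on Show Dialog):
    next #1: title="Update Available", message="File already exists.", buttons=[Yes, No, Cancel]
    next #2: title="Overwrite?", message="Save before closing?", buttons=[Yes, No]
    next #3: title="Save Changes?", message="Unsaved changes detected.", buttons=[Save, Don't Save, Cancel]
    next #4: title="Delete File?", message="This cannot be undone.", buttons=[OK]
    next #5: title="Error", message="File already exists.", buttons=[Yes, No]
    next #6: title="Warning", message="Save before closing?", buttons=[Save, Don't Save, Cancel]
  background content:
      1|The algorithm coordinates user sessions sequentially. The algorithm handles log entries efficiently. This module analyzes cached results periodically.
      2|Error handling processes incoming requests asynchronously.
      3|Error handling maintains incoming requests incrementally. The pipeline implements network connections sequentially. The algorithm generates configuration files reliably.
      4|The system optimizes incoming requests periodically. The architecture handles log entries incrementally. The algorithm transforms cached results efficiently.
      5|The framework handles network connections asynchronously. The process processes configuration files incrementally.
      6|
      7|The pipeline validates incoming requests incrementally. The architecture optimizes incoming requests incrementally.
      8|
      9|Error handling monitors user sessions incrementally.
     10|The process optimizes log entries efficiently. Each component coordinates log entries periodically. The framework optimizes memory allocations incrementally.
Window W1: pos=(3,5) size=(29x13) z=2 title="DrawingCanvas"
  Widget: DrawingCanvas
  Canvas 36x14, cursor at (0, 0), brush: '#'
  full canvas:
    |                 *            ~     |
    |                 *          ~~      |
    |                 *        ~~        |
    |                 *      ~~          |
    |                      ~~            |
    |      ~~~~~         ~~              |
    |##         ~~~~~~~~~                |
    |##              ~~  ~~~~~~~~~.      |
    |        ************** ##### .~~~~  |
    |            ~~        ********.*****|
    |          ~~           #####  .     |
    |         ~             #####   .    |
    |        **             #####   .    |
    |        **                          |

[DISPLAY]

                                                   
                                                   
                                                   
━━━━━━━━━━━━━━━━━━━━━━┓                            
ingCanvas             ┃                            
──────────────────────┨                            
            *         ┃                            
            *         ┃━━━━━━━━┓                   
            *        ~┃        ┃                   
            *      ~~ ┃────────┨                   
                 ~~   ┃r sessio┃                   
 ~~~~~         ~~     ┃ming req┃                   
      ~~~~~~~~~       ┃ming req┃                   
           ~~  ~~~~~~~┃ request┃                   
   ************** ####┃ connect┃                   


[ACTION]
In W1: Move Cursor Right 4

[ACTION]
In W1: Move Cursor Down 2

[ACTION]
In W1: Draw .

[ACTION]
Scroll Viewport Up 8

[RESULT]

                                                   
                                                   
                                                   
                                                   
                                                   
━━━━━━━━━━━━━━━━━━━━━━┓                            
ingCanvas             ┃                            
──────────────────────┨                            
            *         ┃                            
            *         ┃━━━━━━━━┓                   
            *        ~┃        ┃                   
            *      ~~ ┃────────┨                   
                 ~~   ┃r sessio┃                   
 ~~~~~         ~~     ┃ming req┃                   
      ~~~~~~~~~       ┃ming req┃                   


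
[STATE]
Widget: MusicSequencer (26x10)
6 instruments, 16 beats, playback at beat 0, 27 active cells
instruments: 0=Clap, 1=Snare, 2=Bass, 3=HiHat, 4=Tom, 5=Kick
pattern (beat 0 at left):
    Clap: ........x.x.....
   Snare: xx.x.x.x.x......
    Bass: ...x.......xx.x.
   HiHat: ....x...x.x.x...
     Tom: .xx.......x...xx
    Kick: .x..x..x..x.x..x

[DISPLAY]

      ▼123456789012345    
  Clap········█·█·····    
 Snare██·█·█·█·█······    
  Bass···█·······██·█·    
 HiHat····█···█·█·█···    
   Tom·██·······█···██    
  Kick·█··█··█··█·█··█    
                          
                          
                          


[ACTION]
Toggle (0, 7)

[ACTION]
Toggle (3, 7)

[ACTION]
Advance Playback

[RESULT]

      0▼23456789012345    
  Clap·······██·█·····    
 Snare██·█·█·█·█······    
  Bass···█·······██·█·    
 HiHat····█··██·█·█···    
   Tom·██·······█···██    
  Kick·█··█··█··█·█··█    
                          
                          
                          


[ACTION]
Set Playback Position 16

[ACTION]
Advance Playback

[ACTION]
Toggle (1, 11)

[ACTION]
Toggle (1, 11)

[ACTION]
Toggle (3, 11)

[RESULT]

      0▼23456789012345    
  Clap·······██·█·····    
 Snare██·█·█·█·█······    
  Bass···█·······██·█·    
 HiHat····█··██·███···    
   Tom·██·······█···██    
  Kick·█··█··█··█·█··█    
                          
                          
                          


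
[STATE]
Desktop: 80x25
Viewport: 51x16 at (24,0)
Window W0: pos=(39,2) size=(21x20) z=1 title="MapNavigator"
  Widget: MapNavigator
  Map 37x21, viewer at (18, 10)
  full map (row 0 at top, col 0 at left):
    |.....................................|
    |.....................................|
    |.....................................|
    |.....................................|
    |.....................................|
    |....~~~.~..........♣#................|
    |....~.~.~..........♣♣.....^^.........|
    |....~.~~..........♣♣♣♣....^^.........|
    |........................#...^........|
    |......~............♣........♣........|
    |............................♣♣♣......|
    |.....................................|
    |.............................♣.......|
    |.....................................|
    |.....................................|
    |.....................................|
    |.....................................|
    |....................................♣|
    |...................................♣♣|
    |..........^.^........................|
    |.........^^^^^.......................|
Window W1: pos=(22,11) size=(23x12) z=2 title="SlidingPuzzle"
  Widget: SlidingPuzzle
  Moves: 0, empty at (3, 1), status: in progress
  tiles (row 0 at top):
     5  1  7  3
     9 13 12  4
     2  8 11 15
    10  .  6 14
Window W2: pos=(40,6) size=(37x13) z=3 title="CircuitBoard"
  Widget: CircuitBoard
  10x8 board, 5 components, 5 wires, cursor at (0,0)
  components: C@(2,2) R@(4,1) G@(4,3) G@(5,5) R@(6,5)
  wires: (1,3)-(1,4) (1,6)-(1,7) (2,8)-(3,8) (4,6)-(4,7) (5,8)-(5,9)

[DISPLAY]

                                                   
                                                   
               ┏━━━━━━━━━━━━━━━━━━━┓               
               ┃ MapNavigator      ┃               
               ┠───────────────────┨               
               ┃...................┃               
               ┃┏━━━━━━━━━━━━━━━━━━━━━━━━━━━━━━━━━━
               ┃┃ CircuitBoard                     
               ┃┠──────────────────────────────────
               ┃┃   0 1 2 3 4 5 6 7 8 9            
               ┃┃0  [.]                            
━━━━━━━━━━━━━━━━┃                                  
SlidingPuzzle   ┃1               · ─ ·       · ─ · 
────────────────┃                                  
────┬────┬────┬─┃2           C                     
  5 │  1 │  7 │ ┃                                  


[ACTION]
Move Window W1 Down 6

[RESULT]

                                                   
                                                   
               ┏━━━━━━━━━━━━━━━━━━━┓               
               ┃ MapNavigator      ┃               
               ┠───────────────────┨               
               ┃...................┃               
               ┃┏━━━━━━━━━━━━━━━━━━━━━━━━━━━━━━━━━━
               ┃┃ CircuitBoard                     
               ┃┠──────────────────────────────────
               ┃┃   0 1 2 3 4 5 6 7 8 9            
               ┃┃0  [.]                            
               ┃┃                                  
               ┃┃1               · ─ ·       · ─ · 
━━━━━━━━━━━━━━━━┃                                  
SlidingPuzzle   ┃2           C                     
────────────────┃                                  


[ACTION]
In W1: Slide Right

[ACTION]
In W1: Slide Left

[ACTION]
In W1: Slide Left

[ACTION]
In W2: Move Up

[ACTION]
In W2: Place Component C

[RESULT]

                                                   
                                                   
               ┏━━━━━━━━━━━━━━━━━━━┓               
               ┃ MapNavigator      ┃               
               ┠───────────────────┨               
               ┃...................┃               
               ┃┏━━━━━━━━━━━━━━━━━━━━━━━━━━━━━━━━━━
               ┃┃ CircuitBoard                     
               ┃┠──────────────────────────────────
               ┃┃   0 1 2 3 4 5 6 7 8 9            
               ┃┃0  [C]                            
               ┃┃                                  
               ┃┃1               · ─ ·       · ─ · 
━━━━━━━━━━━━━━━━┃                                  
SlidingPuzzle   ┃2           C                     
────────────────┃                                  


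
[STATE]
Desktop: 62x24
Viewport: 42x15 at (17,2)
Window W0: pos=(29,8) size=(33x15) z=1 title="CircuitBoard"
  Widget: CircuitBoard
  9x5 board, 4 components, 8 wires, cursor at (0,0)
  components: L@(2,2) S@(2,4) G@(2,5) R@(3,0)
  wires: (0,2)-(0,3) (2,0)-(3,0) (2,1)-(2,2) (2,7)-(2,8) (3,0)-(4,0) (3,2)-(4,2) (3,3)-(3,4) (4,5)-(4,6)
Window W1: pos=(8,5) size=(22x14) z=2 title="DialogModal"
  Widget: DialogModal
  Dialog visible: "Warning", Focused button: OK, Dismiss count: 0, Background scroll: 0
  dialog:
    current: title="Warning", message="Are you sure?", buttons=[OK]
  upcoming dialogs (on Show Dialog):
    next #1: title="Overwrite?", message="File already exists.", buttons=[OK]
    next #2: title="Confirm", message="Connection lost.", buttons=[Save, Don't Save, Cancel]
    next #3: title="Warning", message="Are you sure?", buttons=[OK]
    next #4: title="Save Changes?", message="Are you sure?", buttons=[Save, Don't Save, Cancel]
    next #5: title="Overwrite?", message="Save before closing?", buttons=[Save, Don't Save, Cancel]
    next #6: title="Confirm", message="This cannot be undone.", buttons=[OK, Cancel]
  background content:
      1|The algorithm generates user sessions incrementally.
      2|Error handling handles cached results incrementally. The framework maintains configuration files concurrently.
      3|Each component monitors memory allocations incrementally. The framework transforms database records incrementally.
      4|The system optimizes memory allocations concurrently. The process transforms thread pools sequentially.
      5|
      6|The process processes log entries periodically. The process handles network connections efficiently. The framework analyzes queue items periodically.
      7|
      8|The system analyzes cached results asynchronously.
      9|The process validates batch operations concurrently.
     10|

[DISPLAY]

                                          
                                          
                                          
━━━━━━━━━━━━┓                             
odal        ┃                             
────────────┨                             
rithm genera┃━━━━━━━━━━━━━━━━━━━━━━━━━━━━━
ndling handl┃ CircuitBoard                
─────────┐it┃─────────────────────────────
rning    │es┃   0 1 2 3 4 5 6 7 8         
ou sure? │  ┃0  [.]      · ─ ·            
[OK]     │se┃                             
─────────┘  ┃1                            
em analyzes ┃                             
ess validate┃2   ·   · ─ L       S   G    


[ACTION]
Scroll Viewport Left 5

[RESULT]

                                          
                                          
                                          
━━━━━━━━━━━━━━━━━┓                        
alogModal        ┃                        
─────────────────┨                        
 algorithm genera┃━━━━━━━━━━━━━━━━━━━━━━━━
or handling handl┃ CircuitBoard           
──────────────┐it┃────────────────────────
   Warning    │es┃   0 1 2 3 4 5 6 7 8    
Are you sure? │  ┃0  [.]      · ─ ·       
     [OK]     │se┃                        
──────────────┘  ┃1                       
 system analyzes ┃                        
 process validate┃2   ·   · ─ L       S   


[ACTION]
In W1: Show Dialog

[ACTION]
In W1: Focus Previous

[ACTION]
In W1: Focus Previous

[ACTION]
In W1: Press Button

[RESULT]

                                          
                                          
                                          
━━━━━━━━━━━━━━━━━┓                        
alogModal        ┃                        
─────────────────┨                        
 algorithm genera┃━━━━━━━━━━━━━━━━━━━━━━━━
or handling handl┃ CircuitBoard           
h component monit┃────────────────────────
 system optimizes┃   0 1 2 3 4 5 6 7 8    
                 ┃0  [.]      · ─ ·       
 process processe┃                        
                 ┃1                       
 system analyzes ┃                        
 process validate┃2   ·   · ─ L       S   


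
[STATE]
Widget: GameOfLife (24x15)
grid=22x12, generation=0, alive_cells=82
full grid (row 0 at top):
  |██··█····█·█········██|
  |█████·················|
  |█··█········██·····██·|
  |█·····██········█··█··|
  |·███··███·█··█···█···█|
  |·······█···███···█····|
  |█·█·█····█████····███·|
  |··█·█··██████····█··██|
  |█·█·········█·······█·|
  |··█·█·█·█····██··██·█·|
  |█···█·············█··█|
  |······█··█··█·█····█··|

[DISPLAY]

Gen: 0                  
██··█····█·█········██  
█████·················  
█··█········██·····██·  
█·····██········█··█··  
·███··███·█··█···█···█  
·······█···███···█····  
█·█·█····█████····███·  
··█·█··██████····█··██  
█·█·········█·······█·  
··█·█·█·█····██··██·█·  
█···█·············█··█  
······█··█··█·█····█··  
                        
                        


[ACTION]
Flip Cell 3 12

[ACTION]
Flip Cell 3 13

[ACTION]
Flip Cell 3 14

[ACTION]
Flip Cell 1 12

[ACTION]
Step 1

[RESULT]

Gen: 1                  
█···█·················  
····█······███·····█·█  
█··██······█··█····██·  
█··█··█·█··█··█···██··  
·██·····█·······███···  
······██······█··█·██·  
·█·····█·········█████  
··█·····█·········█··█  
··█··█····█·█····██·█·  
·····█·······█···██·██  
···█···█······█··██·█·  
······················  
                        
                        


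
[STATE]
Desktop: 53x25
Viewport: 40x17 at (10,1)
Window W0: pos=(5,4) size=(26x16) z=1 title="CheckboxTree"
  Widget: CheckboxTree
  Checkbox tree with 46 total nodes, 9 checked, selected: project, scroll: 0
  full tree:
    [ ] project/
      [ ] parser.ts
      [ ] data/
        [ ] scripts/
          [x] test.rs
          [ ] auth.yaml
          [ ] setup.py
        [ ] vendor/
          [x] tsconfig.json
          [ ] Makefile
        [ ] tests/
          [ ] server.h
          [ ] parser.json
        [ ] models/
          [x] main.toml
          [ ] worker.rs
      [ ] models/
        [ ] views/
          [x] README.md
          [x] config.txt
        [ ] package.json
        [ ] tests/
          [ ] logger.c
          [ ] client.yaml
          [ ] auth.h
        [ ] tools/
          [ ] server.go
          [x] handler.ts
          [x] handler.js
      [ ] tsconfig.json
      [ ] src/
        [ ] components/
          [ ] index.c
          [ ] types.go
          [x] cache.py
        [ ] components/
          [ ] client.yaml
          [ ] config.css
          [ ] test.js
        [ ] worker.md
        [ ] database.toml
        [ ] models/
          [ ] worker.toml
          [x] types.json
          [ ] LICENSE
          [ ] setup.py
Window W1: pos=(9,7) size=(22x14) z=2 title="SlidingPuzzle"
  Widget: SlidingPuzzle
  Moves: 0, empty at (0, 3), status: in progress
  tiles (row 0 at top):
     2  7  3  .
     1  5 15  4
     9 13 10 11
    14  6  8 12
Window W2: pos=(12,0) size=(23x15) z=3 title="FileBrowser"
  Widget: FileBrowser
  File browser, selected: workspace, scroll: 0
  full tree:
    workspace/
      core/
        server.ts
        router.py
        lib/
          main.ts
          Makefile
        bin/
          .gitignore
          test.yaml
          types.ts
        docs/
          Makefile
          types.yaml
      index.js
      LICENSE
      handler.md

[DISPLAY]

  ┃ FileBrowser         ┃               
  ┠─────────────────────┨               
  ┃> [-] workspace/     ┃               
━━┃    [+] core/        ┃               
ck┃    index.js         ┃               
──┃    LICENSE          ┃               
━━┃    handler.md       ┃               
 S┃                     ┃               
──┃                     ┃               
┌─┃                     ┃               
│ ┃                     ┃               
├─┃                     ┃               
│ ┃                     ┃               
├─┗━━━━━━━━━━━━━━━━━━━━━┛               
│  9 │ 13 │ 10 │ 11 ┃                   
├────┼────┼────┼────┃                   
│ 14 │  6 │  8 │ 12 ┃                   


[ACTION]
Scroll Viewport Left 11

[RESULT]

            ┃ FileBrowser         ┃     
            ┠─────────────────────┨     
            ┃> [-] workspace/     ┃     
     ┏━━━━━━┃    [+] core/        ┃     
     ┃ Check┃    index.js         ┃     
     ┠──────┃    LICENSE          ┃     
     ┃>[-┏━━┃    handler.md       ┃     
     ┃   ┃ S┃                     ┃     
     ┃   ┠──┃                     ┃     
     ┃   ┃┌─┃                     ┃     
     ┃   ┃│ ┃                     ┃     
     ┃   ┃├─┃                     ┃     
     ┃   ┃│ ┃                     ┃     
     ┃   ┃├─┗━━━━━━━━━━━━━━━━━━━━━┛     
     ┃   ┃│  9 │ 13 │ 10 │ 11 ┃         
     ┃   ┃├────┼────┼────┼────┃         
     ┃   ┃│ 14 │  6 │  8 │ 12 ┃         


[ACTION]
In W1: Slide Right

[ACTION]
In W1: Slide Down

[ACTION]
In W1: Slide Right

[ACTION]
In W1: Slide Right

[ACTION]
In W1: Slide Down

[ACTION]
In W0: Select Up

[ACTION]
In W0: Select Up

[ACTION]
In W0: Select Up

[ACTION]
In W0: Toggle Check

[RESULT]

            ┃ FileBrowser         ┃     
            ┠─────────────────────┨     
            ┃> [-] workspace/     ┃     
     ┏━━━━━━┃    [+] core/        ┃     
     ┃ Check┃    index.js         ┃     
     ┠──────┃    LICENSE          ┃     
     ┃>[x┏━━┃    handler.md       ┃     
     ┃   ┃ S┃                     ┃     
     ┃   ┠──┃                     ┃     
     ┃   ┃┌─┃                     ┃     
     ┃   ┃│ ┃                     ┃     
     ┃   ┃├─┃                     ┃     
     ┃   ┃│ ┃                     ┃     
     ┃   ┃├─┗━━━━━━━━━━━━━━━━━━━━━┛     
     ┃   ┃│  9 │ 13 │ 10 │ 11 ┃         
     ┃   ┃├────┼────┼────┼────┃         
     ┃   ┃│ 14 │  6 │  8 │ 12 ┃         


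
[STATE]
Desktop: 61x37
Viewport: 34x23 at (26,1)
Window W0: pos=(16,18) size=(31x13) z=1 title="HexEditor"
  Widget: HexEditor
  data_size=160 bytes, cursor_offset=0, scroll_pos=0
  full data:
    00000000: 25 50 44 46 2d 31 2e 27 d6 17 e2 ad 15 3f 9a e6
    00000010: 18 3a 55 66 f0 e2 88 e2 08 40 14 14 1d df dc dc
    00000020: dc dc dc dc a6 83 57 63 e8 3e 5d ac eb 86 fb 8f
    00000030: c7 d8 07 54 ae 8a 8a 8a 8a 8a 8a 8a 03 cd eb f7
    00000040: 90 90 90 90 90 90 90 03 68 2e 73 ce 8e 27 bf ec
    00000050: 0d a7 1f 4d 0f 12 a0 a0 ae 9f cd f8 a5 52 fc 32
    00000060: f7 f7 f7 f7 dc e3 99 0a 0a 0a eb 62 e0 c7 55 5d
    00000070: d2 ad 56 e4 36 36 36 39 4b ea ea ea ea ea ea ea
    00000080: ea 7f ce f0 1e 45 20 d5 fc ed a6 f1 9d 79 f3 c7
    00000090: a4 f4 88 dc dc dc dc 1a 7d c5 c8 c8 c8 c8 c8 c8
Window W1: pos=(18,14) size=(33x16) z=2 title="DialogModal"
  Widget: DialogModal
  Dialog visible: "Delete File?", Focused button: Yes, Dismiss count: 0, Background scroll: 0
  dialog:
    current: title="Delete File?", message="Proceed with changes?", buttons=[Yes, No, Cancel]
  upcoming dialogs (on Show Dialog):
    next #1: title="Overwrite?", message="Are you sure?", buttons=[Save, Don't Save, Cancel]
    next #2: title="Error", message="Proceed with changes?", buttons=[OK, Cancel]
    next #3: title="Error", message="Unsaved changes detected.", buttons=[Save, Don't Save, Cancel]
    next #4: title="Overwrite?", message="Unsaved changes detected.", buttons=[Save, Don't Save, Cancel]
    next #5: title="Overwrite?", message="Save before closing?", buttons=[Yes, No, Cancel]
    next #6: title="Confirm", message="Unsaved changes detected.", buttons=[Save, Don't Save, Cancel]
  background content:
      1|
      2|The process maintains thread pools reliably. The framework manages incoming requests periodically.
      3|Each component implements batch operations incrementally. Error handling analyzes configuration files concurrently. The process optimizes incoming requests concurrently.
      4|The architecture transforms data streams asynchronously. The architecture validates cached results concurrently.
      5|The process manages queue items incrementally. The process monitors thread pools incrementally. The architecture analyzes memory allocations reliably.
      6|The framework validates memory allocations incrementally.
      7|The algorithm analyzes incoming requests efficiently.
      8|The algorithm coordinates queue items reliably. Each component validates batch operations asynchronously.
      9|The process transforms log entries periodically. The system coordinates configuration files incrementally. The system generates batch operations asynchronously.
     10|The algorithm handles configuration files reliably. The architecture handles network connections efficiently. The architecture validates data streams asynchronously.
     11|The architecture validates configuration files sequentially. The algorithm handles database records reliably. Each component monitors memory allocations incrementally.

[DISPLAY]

                                  
                                  
                                  
                                  
                                  
                                  
                                  
                                  
                                  
                                  
                                  
                                  
                                  
━━━━━━━━━━━━━━━━━━━━━━━━┓         
Modal                   ┃         
────────────────────────┨         
                        ┃         
cess maintains thread po┃         
mponent implements batch┃         
────────────────────┐dat┃         
   Delete File?     │ems┃         
oceed with changes? │ry ┃         
Yes]  No   Cancel   │ing┃         


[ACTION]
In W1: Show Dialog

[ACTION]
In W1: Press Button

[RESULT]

                                  
                                  
                                  
                                  
                                  
                                  
                                  
                                  
                                  
                                  
                                  
                                  
                                  
━━━━━━━━━━━━━━━━━━━━━━━━┓         
Modal                   ┃         
────────────────────────┨         
                        ┃         
cess maintains thread po┃         
mponent implements batch┃         
hitecture transforms dat┃         
cess manages queue items┃         
mework validates memory ┃         
orithm analyzes incoming┃         
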